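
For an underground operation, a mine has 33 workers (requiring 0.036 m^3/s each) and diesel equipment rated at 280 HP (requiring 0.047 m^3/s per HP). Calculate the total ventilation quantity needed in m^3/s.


14.348 m^3/s

Airflow for workers:
Q_people = 33 * 0.036 = 1.188 m^3/s
Airflow for diesel equipment:
Q_diesel = 280 * 0.047 = 13.16 m^3/s
Total ventilation:
Q_total = 1.188 + 13.16
= 14.348 m^3/s


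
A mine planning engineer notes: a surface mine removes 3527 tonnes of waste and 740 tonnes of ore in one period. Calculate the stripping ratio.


4.7662

Stripping ratio = waste tonnage / ore tonnage
= 3527 / 740
= 4.7662


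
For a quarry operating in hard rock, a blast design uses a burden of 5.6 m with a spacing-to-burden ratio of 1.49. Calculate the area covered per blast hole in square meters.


46.7264 m^2

First, find the spacing:
Spacing = burden * ratio = 5.6 * 1.49
= 8.344 m
Then, calculate the area:
Area = burden * spacing = 5.6 * 8.344
= 46.7264 m^2


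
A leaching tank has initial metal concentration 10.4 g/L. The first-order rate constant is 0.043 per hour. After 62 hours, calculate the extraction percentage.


93.047%

Compute the exponent:
-k * t = -0.043 * 62 = -2.666
Remaining concentration:
C = 10.4 * exp(-2.666)
= 10.4 * 0.06952978897
= 0.7231098053 g/L
Extracted = 10.4 - 0.7231098053 = 9.676890195 g/L
Extraction % = 9.676890195 / 10.4 * 100
= 93.047%


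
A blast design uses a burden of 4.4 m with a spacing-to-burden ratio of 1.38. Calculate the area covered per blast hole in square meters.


First, find the spacing:
Spacing = burden * ratio = 4.4 * 1.38
= 6.072 m
Then, calculate the area:
Area = burden * spacing = 4.4 * 6.072
= 26.7168 m^2

26.7168 m^2


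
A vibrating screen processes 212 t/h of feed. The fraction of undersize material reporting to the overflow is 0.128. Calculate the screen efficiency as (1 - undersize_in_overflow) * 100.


87.2%

Screen efficiency = (1 - fraction of undersize in overflow) * 100
= (1 - 0.128) * 100
= 0.872 * 100
= 87.2%


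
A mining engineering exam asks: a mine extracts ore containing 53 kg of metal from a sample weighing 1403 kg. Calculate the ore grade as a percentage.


Ore grade = (metal mass / ore mass) * 100
= (53 / 1403) * 100
= 0.03777619387 * 100
= 3.7776%

3.7776%


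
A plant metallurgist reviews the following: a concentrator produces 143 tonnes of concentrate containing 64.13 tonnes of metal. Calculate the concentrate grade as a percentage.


44.8462%

Grade = (metal in concentrate / concentrate mass) * 100
= (64.13 / 143) * 100
= 0.4484615385 * 100
= 44.8462%


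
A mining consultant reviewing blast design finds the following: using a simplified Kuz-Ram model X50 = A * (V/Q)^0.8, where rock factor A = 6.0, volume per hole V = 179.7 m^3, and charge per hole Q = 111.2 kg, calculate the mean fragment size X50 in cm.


8.8086 cm

Compute V/Q:
V/Q = 179.7 / 111.2 = 1.616007194
Raise to the power 0.8:
(V/Q)^0.8 = 1.616007194^0.8 = 1.468096597
Multiply by A:
X50 = 6.0 * 1.468096597
= 8.8086 cm


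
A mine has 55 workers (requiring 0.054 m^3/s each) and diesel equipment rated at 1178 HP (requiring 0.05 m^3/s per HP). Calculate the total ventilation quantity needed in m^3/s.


61.87 m^3/s

Airflow for workers:
Q_people = 55 * 0.054 = 2.97 m^3/s
Airflow for diesel equipment:
Q_diesel = 1178 * 0.05 = 58.9 m^3/s
Total ventilation:
Q_total = 2.97 + 58.9
= 61.87 m^3/s


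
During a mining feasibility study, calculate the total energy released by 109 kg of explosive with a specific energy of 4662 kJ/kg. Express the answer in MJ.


Energy = mass * specific_energy / 1000
= 109 * 4662 / 1000
= 508158 / 1000
= 508.158 MJ

508.158 MJ


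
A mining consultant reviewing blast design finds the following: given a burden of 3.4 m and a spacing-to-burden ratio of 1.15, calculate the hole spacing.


3.91 m

Spacing = burden * ratio
= 3.4 * 1.15
= 3.91 m


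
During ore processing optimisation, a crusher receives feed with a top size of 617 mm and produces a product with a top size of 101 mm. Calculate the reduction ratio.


Reduction ratio = feed size / product size
= 617 / 101
= 6.1089

6.1089


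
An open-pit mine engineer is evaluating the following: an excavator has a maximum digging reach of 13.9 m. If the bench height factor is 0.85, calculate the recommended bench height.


11.815 m

Bench height = reach * factor
= 13.9 * 0.85
= 11.815 m


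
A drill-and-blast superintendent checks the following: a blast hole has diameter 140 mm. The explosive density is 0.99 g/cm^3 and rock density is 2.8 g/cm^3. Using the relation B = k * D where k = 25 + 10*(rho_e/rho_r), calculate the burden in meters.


First, compute k:
rho_e / rho_r = 0.99 / 2.8 = 0.3535714286
k = 25 + 10 * 0.3535714286 = 28.53571429
Then, compute burden:
B = k * D / 1000 = 28.53571429 * 140 / 1000
= 3995 / 1000
= 3.995 m

3.995 m


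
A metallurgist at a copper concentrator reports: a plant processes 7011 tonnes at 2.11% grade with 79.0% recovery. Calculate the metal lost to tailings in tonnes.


31.0657 tonnes

Total metal in feed:
= 7011 * 2.11 / 100 = 147.9321 tonnes
Metal recovered:
= 147.9321 * 79.0 / 100 = 116.866359 tonnes
Metal lost to tailings:
= 147.9321 - 116.866359
= 31.0657 tonnes


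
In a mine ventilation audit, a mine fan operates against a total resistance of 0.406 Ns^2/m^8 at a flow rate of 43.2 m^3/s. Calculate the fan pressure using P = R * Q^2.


757.6934 Pa

Compute Q^2:
Q^2 = 43.2^2 = 1866.24
Compute pressure:
P = R * Q^2 = 0.406 * 1866.24
= 757.6934 Pa


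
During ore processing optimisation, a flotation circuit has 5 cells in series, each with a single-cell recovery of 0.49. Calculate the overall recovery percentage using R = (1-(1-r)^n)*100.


96.5497%

Complement of single-cell recovery:
1 - r = 1 - 0.49 = 0.51
Raise to power n:
(1 - r)^5 = 0.51^5 = 0.0345025251
Overall recovery:
R = (1 - 0.0345025251) * 100
= 96.5497%


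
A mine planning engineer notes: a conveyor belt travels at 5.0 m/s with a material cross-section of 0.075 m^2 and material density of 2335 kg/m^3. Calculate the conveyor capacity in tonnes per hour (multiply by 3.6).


Volumetric flow = speed * area
= 5.0 * 0.075 = 0.375 m^3/s
Mass flow = volumetric * density
= 0.375 * 2335 = 875.625 kg/s
Convert to t/h: multiply by 3.6
Capacity = 875.625 * 3.6
= 3152.25 t/h

3152.25 t/h


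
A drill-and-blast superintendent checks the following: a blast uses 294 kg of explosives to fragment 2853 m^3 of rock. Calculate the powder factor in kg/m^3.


0.103 kg/m^3

Powder factor = explosive mass / rock volume
= 294 / 2853
= 0.103 kg/m^3


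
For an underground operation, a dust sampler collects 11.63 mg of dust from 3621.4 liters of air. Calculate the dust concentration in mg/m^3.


3.2115 mg/m^3

Convert liters to m^3: 1 m^3 = 1000 L
Concentration = mass / volume * 1000
= 11.63 / 3621.4 * 1000
= 0.003211465179 * 1000
= 3.2115 mg/m^3


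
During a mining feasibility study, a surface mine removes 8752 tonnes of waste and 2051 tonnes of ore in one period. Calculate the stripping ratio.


Stripping ratio = waste tonnage / ore tonnage
= 8752 / 2051
= 4.2672

4.2672


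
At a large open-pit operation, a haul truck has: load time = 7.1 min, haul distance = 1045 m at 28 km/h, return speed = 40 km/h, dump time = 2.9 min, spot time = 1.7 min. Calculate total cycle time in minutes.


Convert haul speed to m/min: 28 * 1000/60 = 466.6666667 m/min
Haul time = 1045 / 466.6666667 = 2.239285714 min
Convert return speed to m/min: 40 * 1000/60 = 666.6666667 m/min
Return time = 1045 / 666.6666667 = 1.5675 min
Total cycle time:
= 7.1 + 2.239285714 + 2.9 + 1.5675 + 1.7
= 15.5068 min

15.5068 min


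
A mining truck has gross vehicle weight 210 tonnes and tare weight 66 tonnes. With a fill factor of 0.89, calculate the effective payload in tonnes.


128.16 tonnes

Maximum payload = gross - tare
= 210 - 66 = 144 tonnes
Effective payload = max payload * fill factor
= 144 * 0.89
= 128.16 tonnes


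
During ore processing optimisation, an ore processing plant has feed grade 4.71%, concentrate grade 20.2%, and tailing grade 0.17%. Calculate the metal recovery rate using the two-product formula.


97.2088%

Using the two-product formula:
R = 100 * c * (f - t) / (f * (c - t))
Numerator = 100 * 20.2 * (4.71 - 0.17)
= 100 * 20.2 * 4.54
= 9170.8
Denominator = 4.71 * (20.2 - 0.17)
= 4.71 * 20.03
= 94.3413
R = 9170.8 / 94.3413
= 97.2088%


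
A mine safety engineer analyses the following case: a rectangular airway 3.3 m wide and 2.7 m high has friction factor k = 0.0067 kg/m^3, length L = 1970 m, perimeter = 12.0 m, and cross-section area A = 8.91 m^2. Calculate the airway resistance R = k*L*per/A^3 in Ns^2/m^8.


0.2239 Ns^2/m^8

Compute the numerator:
k * L * per = 0.0067 * 1970 * 12.0
= 158.388
Compute the denominator:
A^3 = 8.91^3 = 707.347971
Resistance:
R = 158.388 / 707.347971
= 0.2239 Ns^2/m^8


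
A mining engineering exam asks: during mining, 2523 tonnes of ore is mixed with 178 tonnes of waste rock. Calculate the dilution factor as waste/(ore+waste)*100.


6.5902%

Total material = ore + waste
= 2523 + 178 = 2701 tonnes
Dilution = waste / total * 100
= 178 / 2701 * 100
= 0.06590151796 * 100
= 6.5902%


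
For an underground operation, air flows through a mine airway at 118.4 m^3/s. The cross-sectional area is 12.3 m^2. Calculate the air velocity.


Velocity = flow rate / cross-sectional area
= 118.4 / 12.3
= 9.626 m/s

9.626 m/s


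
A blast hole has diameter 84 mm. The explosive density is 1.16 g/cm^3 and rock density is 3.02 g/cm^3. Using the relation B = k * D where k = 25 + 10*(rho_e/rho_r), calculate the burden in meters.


2.4226 m

First, compute k:
rho_e / rho_r = 1.16 / 3.02 = 0.3841059603
k = 25 + 10 * 0.3841059603 = 28.8410596
Then, compute burden:
B = k * D / 1000 = 28.8410596 * 84 / 1000
= 2422.649007 / 1000
= 2.4226 m


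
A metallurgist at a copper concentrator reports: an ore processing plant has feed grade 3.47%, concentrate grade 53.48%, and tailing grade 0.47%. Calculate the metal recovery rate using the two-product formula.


Using the two-product formula:
R = 100 * c * (f - t) / (f * (c - t))
Numerator = 100 * 53.48 * (3.47 - 0.47)
= 100 * 53.48 * 3.0
= 16044.0
Denominator = 3.47 * (53.48 - 0.47)
= 3.47 * 53.01
= 183.9447
R = 16044.0 / 183.9447
= 87.2219%

87.2219%


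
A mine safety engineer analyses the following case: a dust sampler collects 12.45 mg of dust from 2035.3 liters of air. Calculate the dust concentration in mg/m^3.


Convert liters to m^3: 1 m^3 = 1000 L
Concentration = mass / volume * 1000
= 12.45 / 2035.3 * 1000
= 0.006117034344 * 1000
= 6.117 mg/m^3

6.117 mg/m^3


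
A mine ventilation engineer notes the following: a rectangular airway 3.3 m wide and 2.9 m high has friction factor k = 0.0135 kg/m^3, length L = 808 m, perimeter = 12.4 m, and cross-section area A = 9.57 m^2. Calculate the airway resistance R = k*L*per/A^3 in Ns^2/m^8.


Compute the numerator:
k * L * per = 0.0135 * 808 * 12.4
= 135.2592
Compute the denominator:
A^3 = 9.57^3 = 876.467493
Resistance:
R = 135.2592 / 876.467493
= 0.1543 Ns^2/m^8

0.1543 Ns^2/m^8


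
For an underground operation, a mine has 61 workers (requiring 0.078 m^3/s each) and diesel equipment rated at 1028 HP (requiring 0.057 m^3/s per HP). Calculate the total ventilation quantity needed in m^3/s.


Airflow for workers:
Q_people = 61 * 0.078 = 4.758 m^3/s
Airflow for diesel equipment:
Q_diesel = 1028 * 0.057 = 58.596 m^3/s
Total ventilation:
Q_total = 4.758 + 58.596
= 63.354 m^3/s

63.354 m^3/s


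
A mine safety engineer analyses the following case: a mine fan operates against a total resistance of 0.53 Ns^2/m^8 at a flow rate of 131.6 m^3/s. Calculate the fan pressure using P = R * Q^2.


9178.8368 Pa

Compute Q^2:
Q^2 = 131.6^2 = 17318.56
Compute pressure:
P = R * Q^2 = 0.53 * 17318.56
= 9178.8368 Pa


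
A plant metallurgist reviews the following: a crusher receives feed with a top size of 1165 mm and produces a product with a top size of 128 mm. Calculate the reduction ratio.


Reduction ratio = feed size / product size
= 1165 / 128
= 9.1016

9.1016


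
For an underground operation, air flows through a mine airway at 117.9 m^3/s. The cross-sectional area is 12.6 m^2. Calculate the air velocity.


9.3571 m/s

Velocity = flow rate / cross-sectional area
= 117.9 / 12.6
= 9.3571 m/s


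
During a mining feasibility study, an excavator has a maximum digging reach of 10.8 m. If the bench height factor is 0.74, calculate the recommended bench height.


7.992 m

Bench height = reach * factor
= 10.8 * 0.74
= 7.992 m


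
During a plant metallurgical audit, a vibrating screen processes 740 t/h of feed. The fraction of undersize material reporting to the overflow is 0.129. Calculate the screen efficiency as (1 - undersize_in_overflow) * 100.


87.1%

Screen efficiency = (1 - fraction of undersize in overflow) * 100
= (1 - 0.129) * 100
= 0.871 * 100
= 87.1%


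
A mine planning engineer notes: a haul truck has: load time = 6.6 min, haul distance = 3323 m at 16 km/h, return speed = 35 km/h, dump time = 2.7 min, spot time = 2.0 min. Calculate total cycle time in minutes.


29.4578 min

Convert haul speed to m/min: 16 * 1000/60 = 266.6666667 m/min
Haul time = 3323 / 266.6666667 = 12.46125 min
Convert return speed to m/min: 35 * 1000/60 = 583.3333333 m/min
Return time = 3323 / 583.3333333 = 5.696571429 min
Total cycle time:
= 6.6 + 12.46125 + 2.7 + 5.696571429 + 2.0
= 29.4578 min


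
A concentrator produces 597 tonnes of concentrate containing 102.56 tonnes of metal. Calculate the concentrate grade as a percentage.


Grade = (metal in concentrate / concentrate mass) * 100
= (102.56 / 597) * 100
= 0.1717922948 * 100
= 17.1792%

17.1792%


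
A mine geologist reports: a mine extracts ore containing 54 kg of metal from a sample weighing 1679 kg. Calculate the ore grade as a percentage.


3.2162%

Ore grade = (metal mass / ore mass) * 100
= (54 / 1679) * 100
= 0.03216200119 * 100
= 3.2162%


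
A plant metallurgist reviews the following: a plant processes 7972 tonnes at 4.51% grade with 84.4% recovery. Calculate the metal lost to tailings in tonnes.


Total metal in feed:
= 7972 * 4.51 / 100 = 359.5372 tonnes
Metal recovered:
= 359.5372 * 84.4 / 100 = 303.4493968 tonnes
Metal lost to tailings:
= 359.5372 - 303.4493968
= 56.0878 tonnes

56.0878 tonnes


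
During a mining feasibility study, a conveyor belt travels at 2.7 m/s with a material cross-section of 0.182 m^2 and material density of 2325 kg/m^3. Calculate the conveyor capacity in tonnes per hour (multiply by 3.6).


4113.018 t/h

Volumetric flow = speed * area
= 2.7 * 0.182 = 0.4914 m^3/s
Mass flow = volumetric * density
= 0.4914 * 2325 = 1142.505 kg/s
Convert to t/h: multiply by 3.6
Capacity = 1142.505 * 3.6
= 4113.018 t/h


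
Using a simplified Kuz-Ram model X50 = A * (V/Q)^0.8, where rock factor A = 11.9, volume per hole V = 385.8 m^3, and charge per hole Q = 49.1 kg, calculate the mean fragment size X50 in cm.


Compute V/Q:
V/Q = 385.8 / 49.1 = 7.857433809
Raise to the power 0.8:
(V/Q)^0.8 = 7.857433809^0.8 = 5.202649695
Multiply by A:
X50 = 11.9 * 5.202649695
= 61.9115 cm

61.9115 cm


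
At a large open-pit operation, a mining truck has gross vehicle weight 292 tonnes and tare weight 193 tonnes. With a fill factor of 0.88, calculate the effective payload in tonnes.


Maximum payload = gross - tare
= 292 - 193 = 99 tonnes
Effective payload = max payload * fill factor
= 99 * 0.88
= 87.12 tonnes

87.12 tonnes


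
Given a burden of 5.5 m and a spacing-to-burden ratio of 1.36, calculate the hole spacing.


Spacing = burden * ratio
= 5.5 * 1.36
= 7.48 m

7.48 m


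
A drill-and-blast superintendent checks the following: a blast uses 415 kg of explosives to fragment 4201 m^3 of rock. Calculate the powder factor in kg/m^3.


Powder factor = explosive mass / rock volume
= 415 / 4201
= 0.0988 kg/m^3

0.0988 kg/m^3


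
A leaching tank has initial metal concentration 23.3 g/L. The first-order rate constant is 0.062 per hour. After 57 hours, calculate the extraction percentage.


97.0812%

Compute the exponent:
-k * t = -0.062 * 57 = -3.534
Remaining concentration:
C = 23.3 * exp(-3.534)
= 23.3 * 0.02918793033
= 0.6800787767 g/L
Extracted = 23.3 - 0.6800787767 = 22.61992122 g/L
Extraction % = 22.61992122 / 23.3 * 100
= 97.0812%


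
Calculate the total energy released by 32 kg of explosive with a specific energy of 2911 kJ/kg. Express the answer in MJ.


Energy = mass * specific_energy / 1000
= 32 * 2911 / 1000
= 93152 / 1000
= 93.152 MJ

93.152 MJ


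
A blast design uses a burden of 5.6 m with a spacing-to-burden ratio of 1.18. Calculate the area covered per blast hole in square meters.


37.0048 m^2

First, find the spacing:
Spacing = burden * ratio = 5.6 * 1.18
= 6.608 m
Then, calculate the area:
Area = burden * spacing = 5.6 * 6.608
= 37.0048 m^2


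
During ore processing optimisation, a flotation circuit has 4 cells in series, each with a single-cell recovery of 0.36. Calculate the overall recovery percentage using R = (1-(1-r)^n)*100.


83.2228%

Complement of single-cell recovery:
1 - r = 1 - 0.36 = 0.64
Raise to power n:
(1 - r)^4 = 0.64^4 = 0.16777216
Overall recovery:
R = (1 - 0.16777216) * 100
= 83.2228%


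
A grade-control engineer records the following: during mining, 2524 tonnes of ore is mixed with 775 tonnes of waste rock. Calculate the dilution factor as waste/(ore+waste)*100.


Total material = ore + waste
= 2524 + 775 = 3299 tonnes
Dilution = waste / total * 100
= 775 / 3299 * 100
= 0.2349196726 * 100
= 23.492%

23.492%


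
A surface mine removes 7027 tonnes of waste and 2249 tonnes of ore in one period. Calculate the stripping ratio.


3.1245

Stripping ratio = waste tonnage / ore tonnage
= 7027 / 2249
= 3.1245


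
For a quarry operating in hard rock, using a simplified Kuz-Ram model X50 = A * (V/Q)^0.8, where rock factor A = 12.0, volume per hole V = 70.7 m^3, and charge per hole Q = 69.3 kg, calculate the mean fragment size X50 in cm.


Compute V/Q:
V/Q = 70.7 / 69.3 = 1.02020202
Raise to the power 0.8:
(V/Q)^0.8 = 1.02020202^0.8 = 1.016129227
Multiply by A:
X50 = 12.0 * 1.016129227
= 12.1936 cm

12.1936 cm


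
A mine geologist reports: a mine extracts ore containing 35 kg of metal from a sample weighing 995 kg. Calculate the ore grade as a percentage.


3.5176%

Ore grade = (metal mass / ore mass) * 100
= (35 / 995) * 100
= 0.0351758794 * 100
= 3.5176%


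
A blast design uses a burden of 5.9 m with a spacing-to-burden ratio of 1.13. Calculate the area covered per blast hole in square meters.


39.3353 m^2

First, find the spacing:
Spacing = burden * ratio = 5.9 * 1.13
= 6.667 m
Then, calculate the area:
Area = burden * spacing = 5.9 * 6.667
= 39.3353 m^2


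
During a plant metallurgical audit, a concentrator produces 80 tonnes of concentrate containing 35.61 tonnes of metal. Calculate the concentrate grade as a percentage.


Grade = (metal in concentrate / concentrate mass) * 100
= (35.61 / 80) * 100
= 0.445125 * 100
= 44.5125%

44.5125%


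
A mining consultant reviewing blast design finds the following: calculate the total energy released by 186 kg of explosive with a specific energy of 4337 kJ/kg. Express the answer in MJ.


Energy = mass * specific_energy / 1000
= 186 * 4337 / 1000
= 806682 / 1000
= 806.682 MJ

806.682 MJ


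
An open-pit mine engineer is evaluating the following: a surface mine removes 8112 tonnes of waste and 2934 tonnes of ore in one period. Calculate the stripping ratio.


2.7648

Stripping ratio = waste tonnage / ore tonnage
= 8112 / 2934
= 2.7648


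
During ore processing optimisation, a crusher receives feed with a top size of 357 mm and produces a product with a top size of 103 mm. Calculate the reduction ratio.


Reduction ratio = feed size / product size
= 357 / 103
= 3.466

3.466


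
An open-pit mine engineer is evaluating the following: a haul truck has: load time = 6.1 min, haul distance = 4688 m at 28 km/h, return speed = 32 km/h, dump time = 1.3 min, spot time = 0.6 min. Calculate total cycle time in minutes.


26.8357 min

Convert haul speed to m/min: 28 * 1000/60 = 466.6666667 m/min
Haul time = 4688 / 466.6666667 = 10.04571429 min
Convert return speed to m/min: 32 * 1000/60 = 533.3333333 m/min
Return time = 4688 / 533.3333333 = 8.79 min
Total cycle time:
= 6.1 + 10.04571429 + 1.3 + 8.79 + 0.6
= 26.8357 min


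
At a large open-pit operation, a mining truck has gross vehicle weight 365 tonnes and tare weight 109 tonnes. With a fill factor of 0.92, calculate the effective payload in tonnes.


Maximum payload = gross - tare
= 365 - 109 = 256 tonnes
Effective payload = max payload * fill factor
= 256 * 0.92
= 235.52 tonnes

235.52 tonnes


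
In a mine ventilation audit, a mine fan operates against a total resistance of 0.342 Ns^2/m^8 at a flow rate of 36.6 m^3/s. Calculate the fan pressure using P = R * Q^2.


Compute Q^2:
Q^2 = 36.6^2 = 1339.56
Compute pressure:
P = R * Q^2 = 0.342 * 1339.56
= 458.1295 Pa

458.1295 Pa


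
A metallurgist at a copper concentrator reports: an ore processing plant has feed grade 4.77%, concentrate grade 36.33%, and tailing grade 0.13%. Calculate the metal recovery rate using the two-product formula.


97.624%

Using the two-product formula:
R = 100 * c * (f - t) / (f * (c - t))
Numerator = 100 * 36.33 * (4.77 - 0.13)
= 100 * 36.33 * 4.64
= 16857.12
Denominator = 4.77 * (36.33 - 0.13)
= 4.77 * 36.2
= 172.674
R = 16857.12 / 172.674
= 97.624%


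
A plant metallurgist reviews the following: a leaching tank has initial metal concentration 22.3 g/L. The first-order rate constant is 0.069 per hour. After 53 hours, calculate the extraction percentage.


97.419%

Compute the exponent:
-k * t = -0.069 * 53 = -3.657
Remaining concentration:
C = 22.3 * exp(-3.657)
= 22.3 * 0.02580982618
= 0.5755591237 g/L
Extracted = 22.3 - 0.5755591237 = 21.72444088 g/L
Extraction % = 21.72444088 / 22.3 * 100
= 97.419%


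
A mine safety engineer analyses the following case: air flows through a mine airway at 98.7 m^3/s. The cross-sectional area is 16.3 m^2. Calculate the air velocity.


Velocity = flow rate / cross-sectional area
= 98.7 / 16.3
= 6.0552 m/s

6.0552 m/s


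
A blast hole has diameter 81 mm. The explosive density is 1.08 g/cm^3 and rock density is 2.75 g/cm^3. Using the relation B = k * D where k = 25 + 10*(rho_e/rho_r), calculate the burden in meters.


2.3431 m

First, compute k:
rho_e / rho_r = 1.08 / 2.75 = 0.3927272727
k = 25 + 10 * 0.3927272727 = 28.92727273
Then, compute burden:
B = k * D / 1000 = 28.92727273 * 81 / 1000
= 2343.109091 / 1000
= 2.3431 m


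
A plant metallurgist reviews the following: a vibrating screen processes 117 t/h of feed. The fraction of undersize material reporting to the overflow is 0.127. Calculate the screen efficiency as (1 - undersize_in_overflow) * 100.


87.3%

Screen efficiency = (1 - fraction of undersize in overflow) * 100
= (1 - 0.127) * 100
= 0.873 * 100
= 87.3%


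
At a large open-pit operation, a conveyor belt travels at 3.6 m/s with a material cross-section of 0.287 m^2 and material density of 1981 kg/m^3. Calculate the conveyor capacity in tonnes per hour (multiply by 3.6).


7368.3691 t/h

Volumetric flow = speed * area
= 3.6 * 0.287 = 1.0332 m^3/s
Mass flow = volumetric * density
= 1.0332 * 1981 = 2046.7692 kg/s
Convert to t/h: multiply by 3.6
Capacity = 2046.7692 * 3.6
= 7368.3691 t/h


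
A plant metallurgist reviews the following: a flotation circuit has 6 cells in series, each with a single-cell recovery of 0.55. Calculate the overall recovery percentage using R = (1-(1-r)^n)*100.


Complement of single-cell recovery:
1 - r = 1 - 0.55 = 0.45
Raise to power n:
(1 - r)^6 = 0.45^6 = 0.008303765625
Overall recovery:
R = (1 - 0.008303765625) * 100
= 99.1696%

99.1696%


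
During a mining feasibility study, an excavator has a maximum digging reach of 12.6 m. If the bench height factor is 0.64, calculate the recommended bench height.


Bench height = reach * factor
= 12.6 * 0.64
= 8.064 m

8.064 m


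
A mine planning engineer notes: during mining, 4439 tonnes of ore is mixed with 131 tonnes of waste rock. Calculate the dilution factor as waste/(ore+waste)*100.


2.8665%

Total material = ore + waste
= 4439 + 131 = 4570 tonnes
Dilution = waste / total * 100
= 131 / 4570 * 100
= 0.02866520788 * 100
= 2.8665%


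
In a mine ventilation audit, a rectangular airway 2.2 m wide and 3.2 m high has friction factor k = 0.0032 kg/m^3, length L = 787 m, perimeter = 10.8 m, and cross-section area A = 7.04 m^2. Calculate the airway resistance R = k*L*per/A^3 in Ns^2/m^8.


0.078 Ns^2/m^8

Compute the numerator:
k * L * per = 0.0032 * 787 * 10.8
= 27.19872
Compute the denominator:
A^3 = 7.04^3 = 348.913664
Resistance:
R = 27.19872 / 348.913664
= 0.078 Ns^2/m^8


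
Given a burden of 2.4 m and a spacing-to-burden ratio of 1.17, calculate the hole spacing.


2.808 m

Spacing = burden * ratio
= 2.4 * 1.17
= 2.808 m


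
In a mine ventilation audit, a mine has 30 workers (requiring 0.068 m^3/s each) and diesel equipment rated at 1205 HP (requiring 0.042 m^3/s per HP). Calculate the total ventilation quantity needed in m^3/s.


52.65 m^3/s

Airflow for workers:
Q_people = 30 * 0.068 = 2.04 m^3/s
Airflow for diesel equipment:
Q_diesel = 1205 * 0.042 = 50.61 m^3/s
Total ventilation:
Q_total = 2.04 + 50.61
= 52.65 m^3/s


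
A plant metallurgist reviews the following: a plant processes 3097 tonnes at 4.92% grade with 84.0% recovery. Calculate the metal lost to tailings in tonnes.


24.3796 tonnes

Total metal in feed:
= 3097 * 4.92 / 100 = 152.3724 tonnes
Metal recovered:
= 152.3724 * 84.0 / 100 = 127.992816 tonnes
Metal lost to tailings:
= 152.3724 - 127.992816
= 24.3796 tonnes


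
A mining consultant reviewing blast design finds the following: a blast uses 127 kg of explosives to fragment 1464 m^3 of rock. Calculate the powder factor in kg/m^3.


0.0867 kg/m^3

Powder factor = explosive mass / rock volume
= 127 / 1464
= 0.0867 kg/m^3


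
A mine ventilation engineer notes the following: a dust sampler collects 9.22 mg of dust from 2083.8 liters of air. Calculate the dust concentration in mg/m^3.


4.4246 mg/m^3

Convert liters to m^3: 1 m^3 = 1000 L
Concentration = mass / volume * 1000
= 9.22 / 2083.8 * 1000
= 0.004424608888 * 1000
= 4.4246 mg/m^3


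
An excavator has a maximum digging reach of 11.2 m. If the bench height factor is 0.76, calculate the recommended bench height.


Bench height = reach * factor
= 11.2 * 0.76
= 8.512 m

8.512 m


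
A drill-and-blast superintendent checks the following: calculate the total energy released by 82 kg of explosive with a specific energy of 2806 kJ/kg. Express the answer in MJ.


Energy = mass * specific_energy / 1000
= 82 * 2806 / 1000
= 230092 / 1000
= 230.092 MJ

230.092 MJ


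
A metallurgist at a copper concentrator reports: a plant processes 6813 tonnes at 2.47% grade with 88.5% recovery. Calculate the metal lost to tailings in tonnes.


19.3523 tonnes

Total metal in feed:
= 6813 * 2.47 / 100 = 168.2811 tonnes
Metal recovered:
= 168.2811 * 88.5 / 100 = 148.9287735 tonnes
Metal lost to tailings:
= 168.2811 - 148.9287735
= 19.3523 tonnes


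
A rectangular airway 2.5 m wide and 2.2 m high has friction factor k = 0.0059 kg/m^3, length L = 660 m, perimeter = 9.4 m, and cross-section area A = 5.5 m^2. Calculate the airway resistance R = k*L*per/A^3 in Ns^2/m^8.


0.22 Ns^2/m^8

Compute the numerator:
k * L * per = 0.0059 * 660 * 9.4
= 36.6036
Compute the denominator:
A^3 = 5.5^3 = 166.375
Resistance:
R = 36.6036 / 166.375
= 0.22 Ns^2/m^8


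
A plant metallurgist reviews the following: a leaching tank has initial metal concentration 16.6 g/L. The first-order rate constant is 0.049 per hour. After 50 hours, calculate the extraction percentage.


91.3706%

Compute the exponent:
-k * t = -0.049 * 50 = -2.45
Remaining concentration:
C = 16.6 * exp(-2.45)
= 16.6 * 0.0862935865
= 1.432473536 g/L
Extracted = 16.6 - 1.432473536 = 15.16752646 g/L
Extraction % = 15.16752646 / 16.6 * 100
= 91.3706%


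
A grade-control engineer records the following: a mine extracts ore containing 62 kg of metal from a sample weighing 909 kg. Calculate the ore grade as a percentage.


Ore grade = (metal mass / ore mass) * 100
= (62 / 909) * 100
= 0.06820682068 * 100
= 6.8207%

6.8207%


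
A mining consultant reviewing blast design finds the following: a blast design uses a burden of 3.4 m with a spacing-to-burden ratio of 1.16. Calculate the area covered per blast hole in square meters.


13.4096 m^2

First, find the spacing:
Spacing = burden * ratio = 3.4 * 1.16
= 3.944 m
Then, calculate the area:
Area = burden * spacing = 3.4 * 3.944
= 13.4096 m^2


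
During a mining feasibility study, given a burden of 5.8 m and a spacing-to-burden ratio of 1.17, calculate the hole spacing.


6.786 m

Spacing = burden * ratio
= 5.8 * 1.17
= 6.786 m


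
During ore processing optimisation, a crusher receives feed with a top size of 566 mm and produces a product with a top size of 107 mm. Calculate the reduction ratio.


Reduction ratio = feed size / product size
= 566 / 107
= 5.2897

5.2897


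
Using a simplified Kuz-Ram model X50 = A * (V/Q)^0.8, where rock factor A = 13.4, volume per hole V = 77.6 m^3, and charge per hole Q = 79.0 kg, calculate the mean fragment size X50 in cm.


13.2097 cm

Compute V/Q:
V/Q = 77.6 / 79.0 = 0.982278481
Raise to the power 0.8:
(V/Q)^0.8 = 0.982278481^0.8 = 0.9857974808
Multiply by A:
X50 = 13.4 * 0.9857974808
= 13.2097 cm


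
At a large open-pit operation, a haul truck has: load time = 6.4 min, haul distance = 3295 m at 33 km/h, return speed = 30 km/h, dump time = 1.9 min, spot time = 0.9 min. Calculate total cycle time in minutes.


Convert haul speed to m/min: 33 * 1000/60 = 550 m/min
Haul time = 3295 / 550 = 5.990909091 min
Convert return speed to m/min: 30 * 1000/60 = 500 m/min
Return time = 3295 / 500 = 6.59 min
Total cycle time:
= 6.4 + 5.990909091 + 1.9 + 6.59 + 0.9
= 21.7809 min

21.7809 min


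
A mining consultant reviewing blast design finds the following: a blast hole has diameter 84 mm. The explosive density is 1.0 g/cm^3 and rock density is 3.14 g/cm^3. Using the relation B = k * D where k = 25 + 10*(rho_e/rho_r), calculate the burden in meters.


2.3675 m

First, compute k:
rho_e / rho_r = 1.0 / 3.14 = 0.3184713376
k = 25 + 10 * 0.3184713376 = 28.18471338
Then, compute burden:
B = k * D / 1000 = 28.18471338 * 84 / 1000
= 2367.515924 / 1000
= 2.3675 m


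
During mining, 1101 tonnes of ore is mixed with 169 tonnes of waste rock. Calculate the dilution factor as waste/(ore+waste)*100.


13.3071%

Total material = ore + waste
= 1101 + 169 = 1270 tonnes
Dilution = waste / total * 100
= 169 / 1270 * 100
= 0.1330708661 * 100
= 13.3071%


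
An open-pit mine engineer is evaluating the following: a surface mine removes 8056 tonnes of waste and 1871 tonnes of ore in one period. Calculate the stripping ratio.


Stripping ratio = waste tonnage / ore tonnage
= 8056 / 1871
= 4.3057

4.3057


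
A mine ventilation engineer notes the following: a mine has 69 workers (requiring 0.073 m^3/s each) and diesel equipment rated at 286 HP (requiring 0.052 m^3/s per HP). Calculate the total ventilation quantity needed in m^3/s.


Airflow for workers:
Q_people = 69 * 0.073 = 5.037 m^3/s
Airflow for diesel equipment:
Q_diesel = 286 * 0.052 = 14.872 m^3/s
Total ventilation:
Q_total = 5.037 + 14.872
= 19.909 m^3/s

19.909 m^3/s


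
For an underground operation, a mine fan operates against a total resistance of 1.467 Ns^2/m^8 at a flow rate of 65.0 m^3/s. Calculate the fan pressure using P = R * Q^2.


6198.075 Pa

Compute Q^2:
Q^2 = 65.0^2 = 4225.0
Compute pressure:
P = R * Q^2 = 1.467 * 4225.0
= 6198.075 Pa


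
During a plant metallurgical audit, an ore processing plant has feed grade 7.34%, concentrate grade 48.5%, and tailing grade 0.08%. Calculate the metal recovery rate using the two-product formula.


99.0735%

Using the two-product formula:
R = 100 * c * (f - t) / (f * (c - t))
Numerator = 100 * 48.5 * (7.34 - 0.08)
= 100 * 48.5 * 7.26
= 35211.0
Denominator = 7.34 * (48.5 - 0.08)
= 7.34 * 48.42
= 355.4028
R = 35211.0 / 355.4028
= 99.0735%


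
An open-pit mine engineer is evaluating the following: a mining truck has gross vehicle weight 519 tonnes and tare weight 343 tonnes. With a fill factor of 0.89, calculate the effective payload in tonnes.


156.64 tonnes

Maximum payload = gross - tare
= 519 - 343 = 176 tonnes
Effective payload = max payload * fill factor
= 176 * 0.89
= 156.64 tonnes


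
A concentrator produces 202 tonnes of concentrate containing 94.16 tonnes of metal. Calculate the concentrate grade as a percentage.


Grade = (metal in concentrate / concentrate mass) * 100
= (94.16 / 202) * 100
= 0.4661386139 * 100
= 46.6139%

46.6139%


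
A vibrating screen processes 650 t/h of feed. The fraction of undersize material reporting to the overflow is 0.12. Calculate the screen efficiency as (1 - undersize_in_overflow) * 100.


88.0%

Screen efficiency = (1 - fraction of undersize in overflow) * 100
= (1 - 0.12) * 100
= 0.88 * 100
= 88.0%


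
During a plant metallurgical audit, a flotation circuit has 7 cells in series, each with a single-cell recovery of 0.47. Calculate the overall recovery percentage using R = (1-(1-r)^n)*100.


Complement of single-cell recovery:
1 - r = 1 - 0.47 = 0.53
Raise to power n:
(1 - r)^7 = 0.53^7 = 0.0117471114
Overall recovery:
R = (1 - 0.0117471114) * 100
= 98.8253%

98.8253%


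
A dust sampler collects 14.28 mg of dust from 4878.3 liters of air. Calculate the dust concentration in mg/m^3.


2.9272 mg/m^3

Convert liters to m^3: 1 m^3 = 1000 L
Concentration = mass / volume * 1000
= 14.28 / 4878.3 * 1000
= 0.002927249247 * 1000
= 2.9272 mg/m^3


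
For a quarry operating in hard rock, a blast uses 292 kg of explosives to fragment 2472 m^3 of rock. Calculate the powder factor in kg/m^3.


0.1181 kg/m^3

Powder factor = explosive mass / rock volume
= 292 / 2472
= 0.1181 kg/m^3


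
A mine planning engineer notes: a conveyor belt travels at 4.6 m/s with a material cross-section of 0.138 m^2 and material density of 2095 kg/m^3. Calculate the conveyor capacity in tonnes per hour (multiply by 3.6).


4787.6616 t/h

Volumetric flow = speed * area
= 4.6 * 0.138 = 0.6348 m^3/s
Mass flow = volumetric * density
= 0.6348 * 2095 = 1329.906 kg/s
Convert to t/h: multiply by 3.6
Capacity = 1329.906 * 3.6
= 4787.6616 t/h


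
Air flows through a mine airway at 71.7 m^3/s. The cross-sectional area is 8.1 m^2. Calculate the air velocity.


8.8519 m/s

Velocity = flow rate / cross-sectional area
= 71.7 / 8.1
= 8.8519 m/s


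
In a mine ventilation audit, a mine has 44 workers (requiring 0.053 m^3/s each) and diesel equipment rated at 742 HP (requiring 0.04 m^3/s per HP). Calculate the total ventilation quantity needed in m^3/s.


32.012 m^3/s

Airflow for workers:
Q_people = 44 * 0.053 = 2.332 m^3/s
Airflow for diesel equipment:
Q_diesel = 742 * 0.04 = 29.68 m^3/s
Total ventilation:
Q_total = 2.332 + 29.68
= 32.012 m^3/s


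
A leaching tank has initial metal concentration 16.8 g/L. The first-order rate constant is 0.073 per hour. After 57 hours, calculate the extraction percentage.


98.4408%

Compute the exponent:
-k * t = -0.073 * 57 = -4.161
Remaining concentration:
C = 16.8 * exp(-4.161)
= 16.8 * 0.01559195816
= 0.2619448971 g/L
Extracted = 16.8 - 0.2619448971 = 16.5380551 g/L
Extraction % = 16.5380551 / 16.8 * 100
= 98.4408%


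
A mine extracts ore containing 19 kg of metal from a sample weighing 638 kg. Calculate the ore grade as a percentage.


Ore grade = (metal mass / ore mass) * 100
= (19 / 638) * 100
= 0.02978056426 * 100
= 2.9781%

2.9781%


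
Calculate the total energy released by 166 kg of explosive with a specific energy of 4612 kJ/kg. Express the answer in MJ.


765.592 MJ

Energy = mass * specific_energy / 1000
= 166 * 4612 / 1000
= 765592 / 1000
= 765.592 MJ


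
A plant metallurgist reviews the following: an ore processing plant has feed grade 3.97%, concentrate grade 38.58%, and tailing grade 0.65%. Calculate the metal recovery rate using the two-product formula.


Using the two-product formula:
R = 100 * c * (f - t) / (f * (c - t))
Numerator = 100 * 38.58 * (3.97 - 0.65)
= 100 * 38.58 * 3.32
= 12808.56
Denominator = 3.97 * (38.58 - 0.65)
= 3.97 * 37.93
= 150.5821
R = 12808.56 / 150.5821
= 85.0603%

85.0603%


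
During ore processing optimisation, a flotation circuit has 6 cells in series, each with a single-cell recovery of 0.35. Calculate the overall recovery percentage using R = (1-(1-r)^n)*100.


Complement of single-cell recovery:
1 - r = 1 - 0.35 = 0.65
Raise to power n:
(1 - r)^6 = 0.65^6 = 0.07541889063
Overall recovery:
R = (1 - 0.07541889063) * 100
= 92.4581%

92.4581%


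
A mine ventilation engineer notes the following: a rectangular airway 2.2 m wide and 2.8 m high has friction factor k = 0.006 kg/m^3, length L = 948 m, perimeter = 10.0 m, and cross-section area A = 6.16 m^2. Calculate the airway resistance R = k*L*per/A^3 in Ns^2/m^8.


Compute the numerator:
k * L * per = 0.006 * 948 * 10.0
= 56.88
Compute the denominator:
A^3 = 6.16^3 = 233.744896
Resistance:
R = 56.88 / 233.744896
= 0.2433 Ns^2/m^8

0.2433 Ns^2/m^8


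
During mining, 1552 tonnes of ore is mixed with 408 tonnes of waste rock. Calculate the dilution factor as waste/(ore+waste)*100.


Total material = ore + waste
= 1552 + 408 = 1960 tonnes
Dilution = waste / total * 100
= 408 / 1960 * 100
= 0.2081632653 * 100
= 20.8163%

20.8163%


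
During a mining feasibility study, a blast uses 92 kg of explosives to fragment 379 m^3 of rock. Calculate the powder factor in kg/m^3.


0.2427 kg/m^3

Powder factor = explosive mass / rock volume
= 92 / 379
= 0.2427 kg/m^3


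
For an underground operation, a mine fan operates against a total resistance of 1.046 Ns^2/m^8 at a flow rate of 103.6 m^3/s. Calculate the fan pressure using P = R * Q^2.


Compute Q^2:
Q^2 = 103.6^2 = 10732.96
Compute pressure:
P = R * Q^2 = 1.046 * 10732.96
= 11226.6762 Pa

11226.6762 Pa


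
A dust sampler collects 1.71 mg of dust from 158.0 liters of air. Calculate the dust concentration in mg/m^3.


Convert liters to m^3: 1 m^3 = 1000 L
Concentration = mass / volume * 1000
= 1.71 / 158.0 * 1000
= 0.01082278481 * 1000
= 10.8228 mg/m^3

10.8228 mg/m^3


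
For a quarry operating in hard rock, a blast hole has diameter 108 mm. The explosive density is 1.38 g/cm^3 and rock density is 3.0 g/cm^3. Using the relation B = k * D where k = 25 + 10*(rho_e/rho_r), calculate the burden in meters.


First, compute k:
rho_e / rho_r = 1.38 / 3.0 = 0.46
k = 25 + 10 * 0.46 = 29.6
Then, compute burden:
B = k * D / 1000 = 29.6 * 108 / 1000
= 3196.8 / 1000
= 3.1968 m

3.1968 m


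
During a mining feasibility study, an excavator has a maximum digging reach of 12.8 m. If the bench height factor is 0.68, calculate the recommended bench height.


Bench height = reach * factor
= 12.8 * 0.68
= 8.704 m

8.704 m


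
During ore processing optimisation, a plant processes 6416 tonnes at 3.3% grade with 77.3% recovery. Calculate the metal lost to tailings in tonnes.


Total metal in feed:
= 6416 * 3.3 / 100 = 211.728 tonnes
Metal recovered:
= 211.728 * 77.3 / 100 = 163.665744 tonnes
Metal lost to tailings:
= 211.728 - 163.665744
= 48.0623 tonnes

48.0623 tonnes


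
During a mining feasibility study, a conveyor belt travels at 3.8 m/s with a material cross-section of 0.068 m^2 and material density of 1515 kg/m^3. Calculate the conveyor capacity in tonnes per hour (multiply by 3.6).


1409.3136 t/h

Volumetric flow = speed * area
= 3.8 * 0.068 = 0.2584 m^3/s
Mass flow = volumetric * density
= 0.2584 * 1515 = 391.476 kg/s
Convert to t/h: multiply by 3.6
Capacity = 391.476 * 3.6
= 1409.3136 t/h
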